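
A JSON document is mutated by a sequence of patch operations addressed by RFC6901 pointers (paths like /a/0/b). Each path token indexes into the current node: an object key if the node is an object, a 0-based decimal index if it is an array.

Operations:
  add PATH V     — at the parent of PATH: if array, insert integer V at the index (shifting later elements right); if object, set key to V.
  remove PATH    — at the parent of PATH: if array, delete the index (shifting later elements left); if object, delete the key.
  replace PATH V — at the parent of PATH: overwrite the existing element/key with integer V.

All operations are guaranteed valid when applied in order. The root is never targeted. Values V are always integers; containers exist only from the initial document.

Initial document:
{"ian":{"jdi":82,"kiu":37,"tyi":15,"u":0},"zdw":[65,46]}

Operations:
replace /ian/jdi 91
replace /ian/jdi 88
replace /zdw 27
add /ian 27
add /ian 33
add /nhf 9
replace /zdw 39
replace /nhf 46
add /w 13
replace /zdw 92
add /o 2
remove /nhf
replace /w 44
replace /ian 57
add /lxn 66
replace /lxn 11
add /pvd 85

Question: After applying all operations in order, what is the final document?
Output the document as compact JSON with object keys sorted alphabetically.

After op 1 (replace /ian/jdi 91): {"ian":{"jdi":91,"kiu":37,"tyi":15,"u":0},"zdw":[65,46]}
After op 2 (replace /ian/jdi 88): {"ian":{"jdi":88,"kiu":37,"tyi":15,"u":0},"zdw":[65,46]}
After op 3 (replace /zdw 27): {"ian":{"jdi":88,"kiu":37,"tyi":15,"u":0},"zdw":27}
After op 4 (add /ian 27): {"ian":27,"zdw":27}
After op 5 (add /ian 33): {"ian":33,"zdw":27}
After op 6 (add /nhf 9): {"ian":33,"nhf":9,"zdw":27}
After op 7 (replace /zdw 39): {"ian":33,"nhf":9,"zdw":39}
After op 8 (replace /nhf 46): {"ian":33,"nhf":46,"zdw":39}
After op 9 (add /w 13): {"ian":33,"nhf":46,"w":13,"zdw":39}
After op 10 (replace /zdw 92): {"ian":33,"nhf":46,"w":13,"zdw":92}
After op 11 (add /o 2): {"ian":33,"nhf":46,"o":2,"w":13,"zdw":92}
After op 12 (remove /nhf): {"ian":33,"o":2,"w":13,"zdw":92}
After op 13 (replace /w 44): {"ian":33,"o":2,"w":44,"zdw":92}
After op 14 (replace /ian 57): {"ian":57,"o":2,"w":44,"zdw":92}
After op 15 (add /lxn 66): {"ian":57,"lxn":66,"o":2,"w":44,"zdw":92}
After op 16 (replace /lxn 11): {"ian":57,"lxn":11,"o":2,"w":44,"zdw":92}
After op 17 (add /pvd 85): {"ian":57,"lxn":11,"o":2,"pvd":85,"w":44,"zdw":92}

Answer: {"ian":57,"lxn":11,"o":2,"pvd":85,"w":44,"zdw":92}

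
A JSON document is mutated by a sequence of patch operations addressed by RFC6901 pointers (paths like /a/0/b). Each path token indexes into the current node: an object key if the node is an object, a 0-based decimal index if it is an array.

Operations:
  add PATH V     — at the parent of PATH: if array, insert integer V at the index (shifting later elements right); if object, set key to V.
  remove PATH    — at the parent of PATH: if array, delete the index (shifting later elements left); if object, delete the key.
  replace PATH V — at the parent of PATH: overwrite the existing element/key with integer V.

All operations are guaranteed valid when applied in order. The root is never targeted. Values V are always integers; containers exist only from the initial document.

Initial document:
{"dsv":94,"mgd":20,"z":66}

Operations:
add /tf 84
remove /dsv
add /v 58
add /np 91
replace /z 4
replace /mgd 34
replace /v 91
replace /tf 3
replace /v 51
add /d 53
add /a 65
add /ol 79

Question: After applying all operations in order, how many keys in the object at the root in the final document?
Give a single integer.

Answer: 8

Derivation:
After op 1 (add /tf 84): {"dsv":94,"mgd":20,"tf":84,"z":66}
After op 2 (remove /dsv): {"mgd":20,"tf":84,"z":66}
After op 3 (add /v 58): {"mgd":20,"tf":84,"v":58,"z":66}
After op 4 (add /np 91): {"mgd":20,"np":91,"tf":84,"v":58,"z":66}
After op 5 (replace /z 4): {"mgd":20,"np":91,"tf":84,"v":58,"z":4}
After op 6 (replace /mgd 34): {"mgd":34,"np":91,"tf":84,"v":58,"z":4}
After op 7 (replace /v 91): {"mgd":34,"np":91,"tf":84,"v":91,"z":4}
After op 8 (replace /tf 3): {"mgd":34,"np":91,"tf":3,"v":91,"z":4}
After op 9 (replace /v 51): {"mgd":34,"np":91,"tf":3,"v":51,"z":4}
After op 10 (add /d 53): {"d":53,"mgd":34,"np":91,"tf":3,"v":51,"z":4}
After op 11 (add /a 65): {"a":65,"d":53,"mgd":34,"np":91,"tf":3,"v":51,"z":4}
After op 12 (add /ol 79): {"a":65,"d":53,"mgd":34,"np":91,"ol":79,"tf":3,"v":51,"z":4}
Size at the root: 8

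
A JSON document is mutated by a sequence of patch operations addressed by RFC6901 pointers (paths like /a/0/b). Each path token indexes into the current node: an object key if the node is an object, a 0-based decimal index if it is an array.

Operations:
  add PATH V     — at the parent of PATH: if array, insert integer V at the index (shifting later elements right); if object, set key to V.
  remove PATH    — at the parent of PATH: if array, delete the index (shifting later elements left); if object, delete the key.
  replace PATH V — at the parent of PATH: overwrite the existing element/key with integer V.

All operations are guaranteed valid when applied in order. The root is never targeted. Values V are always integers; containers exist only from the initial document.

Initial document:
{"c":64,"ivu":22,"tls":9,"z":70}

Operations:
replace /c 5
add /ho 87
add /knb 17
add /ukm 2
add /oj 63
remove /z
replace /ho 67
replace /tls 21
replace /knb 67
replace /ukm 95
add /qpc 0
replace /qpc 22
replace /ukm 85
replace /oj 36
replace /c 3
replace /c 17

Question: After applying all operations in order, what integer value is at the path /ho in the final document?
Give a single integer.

After op 1 (replace /c 5): {"c":5,"ivu":22,"tls":9,"z":70}
After op 2 (add /ho 87): {"c":5,"ho":87,"ivu":22,"tls":9,"z":70}
After op 3 (add /knb 17): {"c":5,"ho":87,"ivu":22,"knb":17,"tls":9,"z":70}
After op 4 (add /ukm 2): {"c":5,"ho":87,"ivu":22,"knb":17,"tls":9,"ukm":2,"z":70}
After op 5 (add /oj 63): {"c":5,"ho":87,"ivu":22,"knb":17,"oj":63,"tls":9,"ukm":2,"z":70}
After op 6 (remove /z): {"c":5,"ho":87,"ivu":22,"knb":17,"oj":63,"tls":9,"ukm":2}
After op 7 (replace /ho 67): {"c":5,"ho":67,"ivu":22,"knb":17,"oj":63,"tls":9,"ukm":2}
After op 8 (replace /tls 21): {"c":5,"ho":67,"ivu":22,"knb":17,"oj":63,"tls":21,"ukm":2}
After op 9 (replace /knb 67): {"c":5,"ho":67,"ivu":22,"knb":67,"oj":63,"tls":21,"ukm":2}
After op 10 (replace /ukm 95): {"c":5,"ho":67,"ivu":22,"knb":67,"oj":63,"tls":21,"ukm":95}
After op 11 (add /qpc 0): {"c":5,"ho":67,"ivu":22,"knb":67,"oj":63,"qpc":0,"tls":21,"ukm":95}
After op 12 (replace /qpc 22): {"c":5,"ho":67,"ivu":22,"knb":67,"oj":63,"qpc":22,"tls":21,"ukm":95}
After op 13 (replace /ukm 85): {"c":5,"ho":67,"ivu":22,"knb":67,"oj":63,"qpc":22,"tls":21,"ukm":85}
After op 14 (replace /oj 36): {"c":5,"ho":67,"ivu":22,"knb":67,"oj":36,"qpc":22,"tls":21,"ukm":85}
After op 15 (replace /c 3): {"c":3,"ho":67,"ivu":22,"knb":67,"oj":36,"qpc":22,"tls":21,"ukm":85}
After op 16 (replace /c 17): {"c":17,"ho":67,"ivu":22,"knb":67,"oj":36,"qpc":22,"tls":21,"ukm":85}
Value at /ho: 67

Answer: 67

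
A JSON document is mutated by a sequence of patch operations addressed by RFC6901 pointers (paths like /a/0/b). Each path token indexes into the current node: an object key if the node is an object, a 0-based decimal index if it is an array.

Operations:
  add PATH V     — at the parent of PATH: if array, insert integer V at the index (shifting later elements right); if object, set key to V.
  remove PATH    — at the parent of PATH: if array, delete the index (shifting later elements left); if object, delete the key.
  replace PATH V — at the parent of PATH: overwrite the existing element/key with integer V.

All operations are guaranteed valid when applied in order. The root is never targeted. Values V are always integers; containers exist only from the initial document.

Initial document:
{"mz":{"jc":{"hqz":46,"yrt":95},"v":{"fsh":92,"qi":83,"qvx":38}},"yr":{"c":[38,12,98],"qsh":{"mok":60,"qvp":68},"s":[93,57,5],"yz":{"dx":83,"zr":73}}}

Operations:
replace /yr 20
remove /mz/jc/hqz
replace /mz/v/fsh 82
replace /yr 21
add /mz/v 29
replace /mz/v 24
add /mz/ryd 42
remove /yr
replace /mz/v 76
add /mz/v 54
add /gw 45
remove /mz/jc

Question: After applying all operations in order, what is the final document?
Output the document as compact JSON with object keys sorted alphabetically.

After op 1 (replace /yr 20): {"mz":{"jc":{"hqz":46,"yrt":95},"v":{"fsh":92,"qi":83,"qvx":38}},"yr":20}
After op 2 (remove /mz/jc/hqz): {"mz":{"jc":{"yrt":95},"v":{"fsh":92,"qi":83,"qvx":38}},"yr":20}
After op 3 (replace /mz/v/fsh 82): {"mz":{"jc":{"yrt":95},"v":{"fsh":82,"qi":83,"qvx":38}},"yr":20}
After op 4 (replace /yr 21): {"mz":{"jc":{"yrt":95},"v":{"fsh":82,"qi":83,"qvx":38}},"yr":21}
After op 5 (add /mz/v 29): {"mz":{"jc":{"yrt":95},"v":29},"yr":21}
After op 6 (replace /mz/v 24): {"mz":{"jc":{"yrt":95},"v":24},"yr":21}
After op 7 (add /mz/ryd 42): {"mz":{"jc":{"yrt":95},"ryd":42,"v":24},"yr":21}
After op 8 (remove /yr): {"mz":{"jc":{"yrt":95},"ryd":42,"v":24}}
After op 9 (replace /mz/v 76): {"mz":{"jc":{"yrt":95},"ryd":42,"v":76}}
After op 10 (add /mz/v 54): {"mz":{"jc":{"yrt":95},"ryd":42,"v":54}}
After op 11 (add /gw 45): {"gw":45,"mz":{"jc":{"yrt":95},"ryd":42,"v":54}}
After op 12 (remove /mz/jc): {"gw":45,"mz":{"ryd":42,"v":54}}

Answer: {"gw":45,"mz":{"ryd":42,"v":54}}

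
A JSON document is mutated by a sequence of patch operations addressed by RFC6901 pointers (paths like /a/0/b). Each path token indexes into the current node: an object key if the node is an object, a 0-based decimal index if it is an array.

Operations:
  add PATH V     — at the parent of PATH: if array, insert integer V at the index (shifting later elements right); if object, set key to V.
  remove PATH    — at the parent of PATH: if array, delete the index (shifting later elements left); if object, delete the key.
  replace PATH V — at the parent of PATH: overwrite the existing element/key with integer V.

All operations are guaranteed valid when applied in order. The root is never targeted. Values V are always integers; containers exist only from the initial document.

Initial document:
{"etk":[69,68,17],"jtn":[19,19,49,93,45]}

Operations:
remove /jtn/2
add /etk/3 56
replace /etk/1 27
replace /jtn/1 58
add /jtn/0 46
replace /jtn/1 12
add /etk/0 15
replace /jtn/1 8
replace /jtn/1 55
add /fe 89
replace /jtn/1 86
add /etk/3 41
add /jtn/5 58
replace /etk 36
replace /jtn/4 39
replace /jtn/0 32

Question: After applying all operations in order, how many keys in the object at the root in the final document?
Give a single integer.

Answer: 3

Derivation:
After op 1 (remove /jtn/2): {"etk":[69,68,17],"jtn":[19,19,93,45]}
After op 2 (add /etk/3 56): {"etk":[69,68,17,56],"jtn":[19,19,93,45]}
After op 3 (replace /etk/1 27): {"etk":[69,27,17,56],"jtn":[19,19,93,45]}
After op 4 (replace /jtn/1 58): {"etk":[69,27,17,56],"jtn":[19,58,93,45]}
After op 5 (add /jtn/0 46): {"etk":[69,27,17,56],"jtn":[46,19,58,93,45]}
After op 6 (replace /jtn/1 12): {"etk":[69,27,17,56],"jtn":[46,12,58,93,45]}
After op 7 (add /etk/0 15): {"etk":[15,69,27,17,56],"jtn":[46,12,58,93,45]}
After op 8 (replace /jtn/1 8): {"etk":[15,69,27,17,56],"jtn":[46,8,58,93,45]}
After op 9 (replace /jtn/1 55): {"etk":[15,69,27,17,56],"jtn":[46,55,58,93,45]}
After op 10 (add /fe 89): {"etk":[15,69,27,17,56],"fe":89,"jtn":[46,55,58,93,45]}
After op 11 (replace /jtn/1 86): {"etk":[15,69,27,17,56],"fe":89,"jtn":[46,86,58,93,45]}
After op 12 (add /etk/3 41): {"etk":[15,69,27,41,17,56],"fe":89,"jtn":[46,86,58,93,45]}
After op 13 (add /jtn/5 58): {"etk":[15,69,27,41,17,56],"fe":89,"jtn":[46,86,58,93,45,58]}
After op 14 (replace /etk 36): {"etk":36,"fe":89,"jtn":[46,86,58,93,45,58]}
After op 15 (replace /jtn/4 39): {"etk":36,"fe":89,"jtn":[46,86,58,93,39,58]}
After op 16 (replace /jtn/0 32): {"etk":36,"fe":89,"jtn":[32,86,58,93,39,58]}
Size at the root: 3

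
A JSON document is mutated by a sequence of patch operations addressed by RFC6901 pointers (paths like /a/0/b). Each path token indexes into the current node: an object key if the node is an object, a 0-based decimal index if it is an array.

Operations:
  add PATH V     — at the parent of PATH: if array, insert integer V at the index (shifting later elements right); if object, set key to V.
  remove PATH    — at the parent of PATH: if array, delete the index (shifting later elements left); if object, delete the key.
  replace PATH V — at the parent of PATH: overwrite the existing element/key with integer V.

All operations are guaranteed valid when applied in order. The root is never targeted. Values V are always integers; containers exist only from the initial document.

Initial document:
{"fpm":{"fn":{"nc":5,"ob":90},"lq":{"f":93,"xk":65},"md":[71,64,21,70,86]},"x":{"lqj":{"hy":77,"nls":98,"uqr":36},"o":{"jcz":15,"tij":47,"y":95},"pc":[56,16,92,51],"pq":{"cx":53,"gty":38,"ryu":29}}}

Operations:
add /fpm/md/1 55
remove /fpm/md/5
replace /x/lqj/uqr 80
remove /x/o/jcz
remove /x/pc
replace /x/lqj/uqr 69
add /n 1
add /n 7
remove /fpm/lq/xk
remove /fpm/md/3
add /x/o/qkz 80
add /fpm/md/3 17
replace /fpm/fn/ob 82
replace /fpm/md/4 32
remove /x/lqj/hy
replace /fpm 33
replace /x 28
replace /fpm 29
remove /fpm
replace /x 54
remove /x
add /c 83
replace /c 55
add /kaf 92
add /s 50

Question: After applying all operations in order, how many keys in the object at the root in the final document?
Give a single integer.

After op 1 (add /fpm/md/1 55): {"fpm":{"fn":{"nc":5,"ob":90},"lq":{"f":93,"xk":65},"md":[71,55,64,21,70,86]},"x":{"lqj":{"hy":77,"nls":98,"uqr":36},"o":{"jcz":15,"tij":47,"y":95},"pc":[56,16,92,51],"pq":{"cx":53,"gty":38,"ryu":29}}}
After op 2 (remove /fpm/md/5): {"fpm":{"fn":{"nc":5,"ob":90},"lq":{"f":93,"xk":65},"md":[71,55,64,21,70]},"x":{"lqj":{"hy":77,"nls":98,"uqr":36},"o":{"jcz":15,"tij":47,"y":95},"pc":[56,16,92,51],"pq":{"cx":53,"gty":38,"ryu":29}}}
After op 3 (replace /x/lqj/uqr 80): {"fpm":{"fn":{"nc":5,"ob":90},"lq":{"f":93,"xk":65},"md":[71,55,64,21,70]},"x":{"lqj":{"hy":77,"nls":98,"uqr":80},"o":{"jcz":15,"tij":47,"y":95},"pc":[56,16,92,51],"pq":{"cx":53,"gty":38,"ryu":29}}}
After op 4 (remove /x/o/jcz): {"fpm":{"fn":{"nc":5,"ob":90},"lq":{"f":93,"xk":65},"md":[71,55,64,21,70]},"x":{"lqj":{"hy":77,"nls":98,"uqr":80},"o":{"tij":47,"y":95},"pc":[56,16,92,51],"pq":{"cx":53,"gty":38,"ryu":29}}}
After op 5 (remove /x/pc): {"fpm":{"fn":{"nc":5,"ob":90},"lq":{"f":93,"xk":65},"md":[71,55,64,21,70]},"x":{"lqj":{"hy":77,"nls":98,"uqr":80},"o":{"tij":47,"y":95},"pq":{"cx":53,"gty":38,"ryu":29}}}
After op 6 (replace /x/lqj/uqr 69): {"fpm":{"fn":{"nc":5,"ob":90},"lq":{"f":93,"xk":65},"md":[71,55,64,21,70]},"x":{"lqj":{"hy":77,"nls":98,"uqr":69},"o":{"tij":47,"y":95},"pq":{"cx":53,"gty":38,"ryu":29}}}
After op 7 (add /n 1): {"fpm":{"fn":{"nc":5,"ob":90},"lq":{"f":93,"xk":65},"md":[71,55,64,21,70]},"n":1,"x":{"lqj":{"hy":77,"nls":98,"uqr":69},"o":{"tij":47,"y":95},"pq":{"cx":53,"gty":38,"ryu":29}}}
After op 8 (add /n 7): {"fpm":{"fn":{"nc":5,"ob":90},"lq":{"f":93,"xk":65},"md":[71,55,64,21,70]},"n":7,"x":{"lqj":{"hy":77,"nls":98,"uqr":69},"o":{"tij":47,"y":95},"pq":{"cx":53,"gty":38,"ryu":29}}}
After op 9 (remove /fpm/lq/xk): {"fpm":{"fn":{"nc":5,"ob":90},"lq":{"f":93},"md":[71,55,64,21,70]},"n":7,"x":{"lqj":{"hy":77,"nls":98,"uqr":69},"o":{"tij":47,"y":95},"pq":{"cx":53,"gty":38,"ryu":29}}}
After op 10 (remove /fpm/md/3): {"fpm":{"fn":{"nc":5,"ob":90},"lq":{"f":93},"md":[71,55,64,70]},"n":7,"x":{"lqj":{"hy":77,"nls":98,"uqr":69},"o":{"tij":47,"y":95},"pq":{"cx":53,"gty":38,"ryu":29}}}
After op 11 (add /x/o/qkz 80): {"fpm":{"fn":{"nc":5,"ob":90},"lq":{"f":93},"md":[71,55,64,70]},"n":7,"x":{"lqj":{"hy":77,"nls":98,"uqr":69},"o":{"qkz":80,"tij":47,"y":95},"pq":{"cx":53,"gty":38,"ryu":29}}}
After op 12 (add /fpm/md/3 17): {"fpm":{"fn":{"nc":5,"ob":90},"lq":{"f":93},"md":[71,55,64,17,70]},"n":7,"x":{"lqj":{"hy":77,"nls":98,"uqr":69},"o":{"qkz":80,"tij":47,"y":95},"pq":{"cx":53,"gty":38,"ryu":29}}}
After op 13 (replace /fpm/fn/ob 82): {"fpm":{"fn":{"nc":5,"ob":82},"lq":{"f":93},"md":[71,55,64,17,70]},"n":7,"x":{"lqj":{"hy":77,"nls":98,"uqr":69},"o":{"qkz":80,"tij":47,"y":95},"pq":{"cx":53,"gty":38,"ryu":29}}}
After op 14 (replace /fpm/md/4 32): {"fpm":{"fn":{"nc":5,"ob":82},"lq":{"f":93},"md":[71,55,64,17,32]},"n":7,"x":{"lqj":{"hy":77,"nls":98,"uqr":69},"o":{"qkz":80,"tij":47,"y":95},"pq":{"cx":53,"gty":38,"ryu":29}}}
After op 15 (remove /x/lqj/hy): {"fpm":{"fn":{"nc":5,"ob":82},"lq":{"f":93},"md":[71,55,64,17,32]},"n":7,"x":{"lqj":{"nls":98,"uqr":69},"o":{"qkz":80,"tij":47,"y":95},"pq":{"cx":53,"gty":38,"ryu":29}}}
After op 16 (replace /fpm 33): {"fpm":33,"n":7,"x":{"lqj":{"nls":98,"uqr":69},"o":{"qkz":80,"tij":47,"y":95},"pq":{"cx":53,"gty":38,"ryu":29}}}
After op 17 (replace /x 28): {"fpm":33,"n":7,"x":28}
After op 18 (replace /fpm 29): {"fpm":29,"n":7,"x":28}
After op 19 (remove /fpm): {"n":7,"x":28}
After op 20 (replace /x 54): {"n":7,"x":54}
After op 21 (remove /x): {"n":7}
After op 22 (add /c 83): {"c":83,"n":7}
After op 23 (replace /c 55): {"c":55,"n":7}
After op 24 (add /kaf 92): {"c":55,"kaf":92,"n":7}
After op 25 (add /s 50): {"c":55,"kaf":92,"n":7,"s":50}
Size at the root: 4

Answer: 4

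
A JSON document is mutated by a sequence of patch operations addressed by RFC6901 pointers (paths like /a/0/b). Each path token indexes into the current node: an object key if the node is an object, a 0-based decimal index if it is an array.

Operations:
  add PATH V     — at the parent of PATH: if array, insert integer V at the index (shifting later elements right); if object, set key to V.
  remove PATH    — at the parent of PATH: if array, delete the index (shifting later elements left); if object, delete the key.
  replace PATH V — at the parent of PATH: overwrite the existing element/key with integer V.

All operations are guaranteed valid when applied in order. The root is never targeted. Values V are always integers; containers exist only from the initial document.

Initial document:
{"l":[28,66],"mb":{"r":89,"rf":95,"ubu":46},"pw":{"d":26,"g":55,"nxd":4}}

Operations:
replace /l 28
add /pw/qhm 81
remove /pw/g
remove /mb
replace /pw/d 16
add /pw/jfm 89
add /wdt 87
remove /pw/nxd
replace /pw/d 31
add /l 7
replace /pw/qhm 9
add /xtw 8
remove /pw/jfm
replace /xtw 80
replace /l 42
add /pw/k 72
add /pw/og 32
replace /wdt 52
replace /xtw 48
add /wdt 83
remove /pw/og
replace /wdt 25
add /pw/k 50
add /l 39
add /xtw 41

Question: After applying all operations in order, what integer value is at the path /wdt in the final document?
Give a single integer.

After op 1 (replace /l 28): {"l":28,"mb":{"r":89,"rf":95,"ubu":46},"pw":{"d":26,"g":55,"nxd":4}}
After op 2 (add /pw/qhm 81): {"l":28,"mb":{"r":89,"rf":95,"ubu":46},"pw":{"d":26,"g":55,"nxd":4,"qhm":81}}
After op 3 (remove /pw/g): {"l":28,"mb":{"r":89,"rf":95,"ubu":46},"pw":{"d":26,"nxd":4,"qhm":81}}
After op 4 (remove /mb): {"l":28,"pw":{"d":26,"nxd":4,"qhm":81}}
After op 5 (replace /pw/d 16): {"l":28,"pw":{"d":16,"nxd":4,"qhm":81}}
After op 6 (add /pw/jfm 89): {"l":28,"pw":{"d":16,"jfm":89,"nxd":4,"qhm":81}}
After op 7 (add /wdt 87): {"l":28,"pw":{"d":16,"jfm":89,"nxd":4,"qhm":81},"wdt":87}
After op 8 (remove /pw/nxd): {"l":28,"pw":{"d":16,"jfm":89,"qhm":81},"wdt":87}
After op 9 (replace /pw/d 31): {"l":28,"pw":{"d":31,"jfm":89,"qhm":81},"wdt":87}
After op 10 (add /l 7): {"l":7,"pw":{"d":31,"jfm":89,"qhm":81},"wdt":87}
After op 11 (replace /pw/qhm 9): {"l":7,"pw":{"d":31,"jfm":89,"qhm":9},"wdt":87}
After op 12 (add /xtw 8): {"l":7,"pw":{"d":31,"jfm":89,"qhm":9},"wdt":87,"xtw":8}
After op 13 (remove /pw/jfm): {"l":7,"pw":{"d":31,"qhm":9},"wdt":87,"xtw":8}
After op 14 (replace /xtw 80): {"l":7,"pw":{"d":31,"qhm":9},"wdt":87,"xtw":80}
After op 15 (replace /l 42): {"l":42,"pw":{"d":31,"qhm":9},"wdt":87,"xtw":80}
After op 16 (add /pw/k 72): {"l":42,"pw":{"d":31,"k":72,"qhm":9},"wdt":87,"xtw":80}
After op 17 (add /pw/og 32): {"l":42,"pw":{"d":31,"k":72,"og":32,"qhm":9},"wdt":87,"xtw":80}
After op 18 (replace /wdt 52): {"l":42,"pw":{"d":31,"k":72,"og":32,"qhm":9},"wdt":52,"xtw":80}
After op 19 (replace /xtw 48): {"l":42,"pw":{"d":31,"k":72,"og":32,"qhm":9},"wdt":52,"xtw":48}
After op 20 (add /wdt 83): {"l":42,"pw":{"d":31,"k":72,"og":32,"qhm":9},"wdt":83,"xtw":48}
After op 21 (remove /pw/og): {"l":42,"pw":{"d":31,"k":72,"qhm":9},"wdt":83,"xtw":48}
After op 22 (replace /wdt 25): {"l":42,"pw":{"d":31,"k":72,"qhm":9},"wdt":25,"xtw":48}
After op 23 (add /pw/k 50): {"l":42,"pw":{"d":31,"k":50,"qhm":9},"wdt":25,"xtw":48}
After op 24 (add /l 39): {"l":39,"pw":{"d":31,"k":50,"qhm":9},"wdt":25,"xtw":48}
After op 25 (add /xtw 41): {"l":39,"pw":{"d":31,"k":50,"qhm":9},"wdt":25,"xtw":41}
Value at /wdt: 25

Answer: 25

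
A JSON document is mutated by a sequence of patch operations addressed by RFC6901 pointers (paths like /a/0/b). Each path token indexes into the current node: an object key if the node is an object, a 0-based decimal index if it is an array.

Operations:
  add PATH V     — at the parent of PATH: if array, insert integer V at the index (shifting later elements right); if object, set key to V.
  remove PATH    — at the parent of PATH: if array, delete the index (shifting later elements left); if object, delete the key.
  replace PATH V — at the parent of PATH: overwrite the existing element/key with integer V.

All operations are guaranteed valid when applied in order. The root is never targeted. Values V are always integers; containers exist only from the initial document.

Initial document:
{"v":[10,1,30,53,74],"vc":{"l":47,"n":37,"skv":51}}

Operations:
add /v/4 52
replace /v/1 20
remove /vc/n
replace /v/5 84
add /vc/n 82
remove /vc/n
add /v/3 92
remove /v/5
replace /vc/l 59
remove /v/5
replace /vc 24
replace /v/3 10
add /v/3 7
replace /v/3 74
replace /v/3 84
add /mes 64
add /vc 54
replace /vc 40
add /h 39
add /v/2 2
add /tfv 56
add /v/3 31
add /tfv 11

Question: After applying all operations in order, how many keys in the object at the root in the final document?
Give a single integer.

Answer: 5

Derivation:
After op 1 (add /v/4 52): {"v":[10,1,30,53,52,74],"vc":{"l":47,"n":37,"skv":51}}
After op 2 (replace /v/1 20): {"v":[10,20,30,53,52,74],"vc":{"l":47,"n":37,"skv":51}}
After op 3 (remove /vc/n): {"v":[10,20,30,53,52,74],"vc":{"l":47,"skv":51}}
After op 4 (replace /v/5 84): {"v":[10,20,30,53,52,84],"vc":{"l":47,"skv":51}}
After op 5 (add /vc/n 82): {"v":[10,20,30,53,52,84],"vc":{"l":47,"n":82,"skv":51}}
After op 6 (remove /vc/n): {"v":[10,20,30,53,52,84],"vc":{"l":47,"skv":51}}
After op 7 (add /v/3 92): {"v":[10,20,30,92,53,52,84],"vc":{"l":47,"skv":51}}
After op 8 (remove /v/5): {"v":[10,20,30,92,53,84],"vc":{"l":47,"skv":51}}
After op 9 (replace /vc/l 59): {"v":[10,20,30,92,53,84],"vc":{"l":59,"skv":51}}
After op 10 (remove /v/5): {"v":[10,20,30,92,53],"vc":{"l":59,"skv":51}}
After op 11 (replace /vc 24): {"v":[10,20,30,92,53],"vc":24}
After op 12 (replace /v/3 10): {"v":[10,20,30,10,53],"vc":24}
After op 13 (add /v/3 7): {"v":[10,20,30,7,10,53],"vc":24}
After op 14 (replace /v/3 74): {"v":[10,20,30,74,10,53],"vc":24}
After op 15 (replace /v/3 84): {"v":[10,20,30,84,10,53],"vc":24}
After op 16 (add /mes 64): {"mes":64,"v":[10,20,30,84,10,53],"vc":24}
After op 17 (add /vc 54): {"mes":64,"v":[10,20,30,84,10,53],"vc":54}
After op 18 (replace /vc 40): {"mes":64,"v":[10,20,30,84,10,53],"vc":40}
After op 19 (add /h 39): {"h":39,"mes":64,"v":[10,20,30,84,10,53],"vc":40}
After op 20 (add /v/2 2): {"h":39,"mes":64,"v":[10,20,2,30,84,10,53],"vc":40}
After op 21 (add /tfv 56): {"h":39,"mes":64,"tfv":56,"v":[10,20,2,30,84,10,53],"vc":40}
After op 22 (add /v/3 31): {"h":39,"mes":64,"tfv":56,"v":[10,20,2,31,30,84,10,53],"vc":40}
After op 23 (add /tfv 11): {"h":39,"mes":64,"tfv":11,"v":[10,20,2,31,30,84,10,53],"vc":40}
Size at the root: 5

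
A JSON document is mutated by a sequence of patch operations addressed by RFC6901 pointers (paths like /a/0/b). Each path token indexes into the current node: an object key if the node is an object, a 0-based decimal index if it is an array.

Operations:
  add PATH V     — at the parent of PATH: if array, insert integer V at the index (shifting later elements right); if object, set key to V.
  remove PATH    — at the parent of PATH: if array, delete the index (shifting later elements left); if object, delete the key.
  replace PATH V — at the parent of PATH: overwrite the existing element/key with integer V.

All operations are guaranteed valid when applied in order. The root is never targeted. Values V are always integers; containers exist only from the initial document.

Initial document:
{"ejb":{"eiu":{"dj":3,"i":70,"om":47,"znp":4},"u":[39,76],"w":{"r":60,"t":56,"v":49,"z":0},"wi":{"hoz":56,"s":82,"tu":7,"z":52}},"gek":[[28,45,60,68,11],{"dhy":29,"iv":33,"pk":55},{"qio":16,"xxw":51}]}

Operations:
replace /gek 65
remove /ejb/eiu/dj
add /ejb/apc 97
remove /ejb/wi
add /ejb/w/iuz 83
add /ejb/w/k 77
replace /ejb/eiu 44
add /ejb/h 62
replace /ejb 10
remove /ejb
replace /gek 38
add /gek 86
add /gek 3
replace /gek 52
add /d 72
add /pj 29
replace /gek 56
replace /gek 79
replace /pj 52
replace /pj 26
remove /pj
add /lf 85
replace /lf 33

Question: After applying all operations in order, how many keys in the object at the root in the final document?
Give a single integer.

Answer: 3

Derivation:
After op 1 (replace /gek 65): {"ejb":{"eiu":{"dj":3,"i":70,"om":47,"znp":4},"u":[39,76],"w":{"r":60,"t":56,"v":49,"z":0},"wi":{"hoz":56,"s":82,"tu":7,"z":52}},"gek":65}
After op 2 (remove /ejb/eiu/dj): {"ejb":{"eiu":{"i":70,"om":47,"znp":4},"u":[39,76],"w":{"r":60,"t":56,"v":49,"z":0},"wi":{"hoz":56,"s":82,"tu":7,"z":52}},"gek":65}
After op 3 (add /ejb/apc 97): {"ejb":{"apc":97,"eiu":{"i":70,"om":47,"znp":4},"u":[39,76],"w":{"r":60,"t":56,"v":49,"z":0},"wi":{"hoz":56,"s":82,"tu":7,"z":52}},"gek":65}
After op 4 (remove /ejb/wi): {"ejb":{"apc":97,"eiu":{"i":70,"om":47,"znp":4},"u":[39,76],"w":{"r":60,"t":56,"v":49,"z":0}},"gek":65}
After op 5 (add /ejb/w/iuz 83): {"ejb":{"apc":97,"eiu":{"i":70,"om":47,"znp":4},"u":[39,76],"w":{"iuz":83,"r":60,"t":56,"v":49,"z":0}},"gek":65}
After op 6 (add /ejb/w/k 77): {"ejb":{"apc":97,"eiu":{"i":70,"om":47,"znp":4},"u":[39,76],"w":{"iuz":83,"k":77,"r":60,"t":56,"v":49,"z":0}},"gek":65}
After op 7 (replace /ejb/eiu 44): {"ejb":{"apc":97,"eiu":44,"u":[39,76],"w":{"iuz":83,"k":77,"r":60,"t":56,"v":49,"z":0}},"gek":65}
After op 8 (add /ejb/h 62): {"ejb":{"apc":97,"eiu":44,"h":62,"u":[39,76],"w":{"iuz":83,"k":77,"r":60,"t":56,"v":49,"z":0}},"gek":65}
After op 9 (replace /ejb 10): {"ejb":10,"gek":65}
After op 10 (remove /ejb): {"gek":65}
After op 11 (replace /gek 38): {"gek":38}
After op 12 (add /gek 86): {"gek":86}
After op 13 (add /gek 3): {"gek":3}
After op 14 (replace /gek 52): {"gek":52}
After op 15 (add /d 72): {"d":72,"gek":52}
After op 16 (add /pj 29): {"d":72,"gek":52,"pj":29}
After op 17 (replace /gek 56): {"d":72,"gek":56,"pj":29}
After op 18 (replace /gek 79): {"d":72,"gek":79,"pj":29}
After op 19 (replace /pj 52): {"d":72,"gek":79,"pj":52}
After op 20 (replace /pj 26): {"d":72,"gek":79,"pj":26}
After op 21 (remove /pj): {"d":72,"gek":79}
After op 22 (add /lf 85): {"d":72,"gek":79,"lf":85}
After op 23 (replace /lf 33): {"d":72,"gek":79,"lf":33}
Size at the root: 3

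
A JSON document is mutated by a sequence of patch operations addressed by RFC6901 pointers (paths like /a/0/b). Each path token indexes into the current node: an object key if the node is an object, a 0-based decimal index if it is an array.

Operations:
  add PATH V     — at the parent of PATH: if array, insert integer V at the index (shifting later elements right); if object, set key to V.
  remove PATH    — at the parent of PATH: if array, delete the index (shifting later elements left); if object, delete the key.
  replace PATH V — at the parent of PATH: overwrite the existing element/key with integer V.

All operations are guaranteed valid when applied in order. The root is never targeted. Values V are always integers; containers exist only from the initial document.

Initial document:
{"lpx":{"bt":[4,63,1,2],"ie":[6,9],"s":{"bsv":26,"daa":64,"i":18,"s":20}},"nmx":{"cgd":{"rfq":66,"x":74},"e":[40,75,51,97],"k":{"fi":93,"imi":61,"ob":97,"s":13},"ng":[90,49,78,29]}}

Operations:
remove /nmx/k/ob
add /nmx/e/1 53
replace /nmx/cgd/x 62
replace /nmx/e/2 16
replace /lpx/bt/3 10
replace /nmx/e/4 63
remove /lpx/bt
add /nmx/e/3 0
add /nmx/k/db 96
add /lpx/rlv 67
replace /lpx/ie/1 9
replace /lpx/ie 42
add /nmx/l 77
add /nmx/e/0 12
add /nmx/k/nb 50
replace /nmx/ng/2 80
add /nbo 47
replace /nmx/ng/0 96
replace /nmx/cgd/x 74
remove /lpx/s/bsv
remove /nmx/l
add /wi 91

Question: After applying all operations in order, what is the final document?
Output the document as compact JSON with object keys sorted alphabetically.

Answer: {"lpx":{"ie":42,"rlv":67,"s":{"daa":64,"i":18,"s":20}},"nbo":47,"nmx":{"cgd":{"rfq":66,"x":74},"e":[12,40,53,16,0,51,63],"k":{"db":96,"fi":93,"imi":61,"nb":50,"s":13},"ng":[96,49,80,29]},"wi":91}

Derivation:
After op 1 (remove /nmx/k/ob): {"lpx":{"bt":[4,63,1,2],"ie":[6,9],"s":{"bsv":26,"daa":64,"i":18,"s":20}},"nmx":{"cgd":{"rfq":66,"x":74},"e":[40,75,51,97],"k":{"fi":93,"imi":61,"s":13},"ng":[90,49,78,29]}}
After op 2 (add /nmx/e/1 53): {"lpx":{"bt":[4,63,1,2],"ie":[6,9],"s":{"bsv":26,"daa":64,"i":18,"s":20}},"nmx":{"cgd":{"rfq":66,"x":74},"e":[40,53,75,51,97],"k":{"fi":93,"imi":61,"s":13},"ng":[90,49,78,29]}}
After op 3 (replace /nmx/cgd/x 62): {"lpx":{"bt":[4,63,1,2],"ie":[6,9],"s":{"bsv":26,"daa":64,"i":18,"s":20}},"nmx":{"cgd":{"rfq":66,"x":62},"e":[40,53,75,51,97],"k":{"fi":93,"imi":61,"s":13},"ng":[90,49,78,29]}}
After op 4 (replace /nmx/e/2 16): {"lpx":{"bt":[4,63,1,2],"ie":[6,9],"s":{"bsv":26,"daa":64,"i":18,"s":20}},"nmx":{"cgd":{"rfq":66,"x":62},"e":[40,53,16,51,97],"k":{"fi":93,"imi":61,"s":13},"ng":[90,49,78,29]}}
After op 5 (replace /lpx/bt/3 10): {"lpx":{"bt":[4,63,1,10],"ie":[6,9],"s":{"bsv":26,"daa":64,"i":18,"s":20}},"nmx":{"cgd":{"rfq":66,"x":62},"e":[40,53,16,51,97],"k":{"fi":93,"imi":61,"s":13},"ng":[90,49,78,29]}}
After op 6 (replace /nmx/e/4 63): {"lpx":{"bt":[4,63,1,10],"ie":[6,9],"s":{"bsv":26,"daa":64,"i":18,"s":20}},"nmx":{"cgd":{"rfq":66,"x":62},"e":[40,53,16,51,63],"k":{"fi":93,"imi":61,"s":13},"ng":[90,49,78,29]}}
After op 7 (remove /lpx/bt): {"lpx":{"ie":[6,9],"s":{"bsv":26,"daa":64,"i":18,"s":20}},"nmx":{"cgd":{"rfq":66,"x":62},"e":[40,53,16,51,63],"k":{"fi":93,"imi":61,"s":13},"ng":[90,49,78,29]}}
After op 8 (add /nmx/e/3 0): {"lpx":{"ie":[6,9],"s":{"bsv":26,"daa":64,"i":18,"s":20}},"nmx":{"cgd":{"rfq":66,"x":62},"e":[40,53,16,0,51,63],"k":{"fi":93,"imi":61,"s":13},"ng":[90,49,78,29]}}
After op 9 (add /nmx/k/db 96): {"lpx":{"ie":[6,9],"s":{"bsv":26,"daa":64,"i":18,"s":20}},"nmx":{"cgd":{"rfq":66,"x":62},"e":[40,53,16,0,51,63],"k":{"db":96,"fi":93,"imi":61,"s":13},"ng":[90,49,78,29]}}
After op 10 (add /lpx/rlv 67): {"lpx":{"ie":[6,9],"rlv":67,"s":{"bsv":26,"daa":64,"i":18,"s":20}},"nmx":{"cgd":{"rfq":66,"x":62},"e":[40,53,16,0,51,63],"k":{"db":96,"fi":93,"imi":61,"s":13},"ng":[90,49,78,29]}}
After op 11 (replace /lpx/ie/1 9): {"lpx":{"ie":[6,9],"rlv":67,"s":{"bsv":26,"daa":64,"i":18,"s":20}},"nmx":{"cgd":{"rfq":66,"x":62},"e":[40,53,16,0,51,63],"k":{"db":96,"fi":93,"imi":61,"s":13},"ng":[90,49,78,29]}}
After op 12 (replace /lpx/ie 42): {"lpx":{"ie":42,"rlv":67,"s":{"bsv":26,"daa":64,"i":18,"s":20}},"nmx":{"cgd":{"rfq":66,"x":62},"e":[40,53,16,0,51,63],"k":{"db":96,"fi":93,"imi":61,"s":13},"ng":[90,49,78,29]}}
After op 13 (add /nmx/l 77): {"lpx":{"ie":42,"rlv":67,"s":{"bsv":26,"daa":64,"i":18,"s":20}},"nmx":{"cgd":{"rfq":66,"x":62},"e":[40,53,16,0,51,63],"k":{"db":96,"fi":93,"imi":61,"s":13},"l":77,"ng":[90,49,78,29]}}
After op 14 (add /nmx/e/0 12): {"lpx":{"ie":42,"rlv":67,"s":{"bsv":26,"daa":64,"i":18,"s":20}},"nmx":{"cgd":{"rfq":66,"x":62},"e":[12,40,53,16,0,51,63],"k":{"db":96,"fi":93,"imi":61,"s":13},"l":77,"ng":[90,49,78,29]}}
After op 15 (add /nmx/k/nb 50): {"lpx":{"ie":42,"rlv":67,"s":{"bsv":26,"daa":64,"i":18,"s":20}},"nmx":{"cgd":{"rfq":66,"x":62},"e":[12,40,53,16,0,51,63],"k":{"db":96,"fi":93,"imi":61,"nb":50,"s":13},"l":77,"ng":[90,49,78,29]}}
After op 16 (replace /nmx/ng/2 80): {"lpx":{"ie":42,"rlv":67,"s":{"bsv":26,"daa":64,"i":18,"s":20}},"nmx":{"cgd":{"rfq":66,"x":62},"e":[12,40,53,16,0,51,63],"k":{"db":96,"fi":93,"imi":61,"nb":50,"s":13},"l":77,"ng":[90,49,80,29]}}
After op 17 (add /nbo 47): {"lpx":{"ie":42,"rlv":67,"s":{"bsv":26,"daa":64,"i":18,"s":20}},"nbo":47,"nmx":{"cgd":{"rfq":66,"x":62},"e":[12,40,53,16,0,51,63],"k":{"db":96,"fi":93,"imi":61,"nb":50,"s":13},"l":77,"ng":[90,49,80,29]}}
After op 18 (replace /nmx/ng/0 96): {"lpx":{"ie":42,"rlv":67,"s":{"bsv":26,"daa":64,"i":18,"s":20}},"nbo":47,"nmx":{"cgd":{"rfq":66,"x":62},"e":[12,40,53,16,0,51,63],"k":{"db":96,"fi":93,"imi":61,"nb":50,"s":13},"l":77,"ng":[96,49,80,29]}}
After op 19 (replace /nmx/cgd/x 74): {"lpx":{"ie":42,"rlv":67,"s":{"bsv":26,"daa":64,"i":18,"s":20}},"nbo":47,"nmx":{"cgd":{"rfq":66,"x":74},"e":[12,40,53,16,0,51,63],"k":{"db":96,"fi":93,"imi":61,"nb":50,"s":13},"l":77,"ng":[96,49,80,29]}}
After op 20 (remove /lpx/s/bsv): {"lpx":{"ie":42,"rlv":67,"s":{"daa":64,"i":18,"s":20}},"nbo":47,"nmx":{"cgd":{"rfq":66,"x":74},"e":[12,40,53,16,0,51,63],"k":{"db":96,"fi":93,"imi":61,"nb":50,"s":13},"l":77,"ng":[96,49,80,29]}}
After op 21 (remove /nmx/l): {"lpx":{"ie":42,"rlv":67,"s":{"daa":64,"i":18,"s":20}},"nbo":47,"nmx":{"cgd":{"rfq":66,"x":74},"e":[12,40,53,16,0,51,63],"k":{"db":96,"fi":93,"imi":61,"nb":50,"s":13},"ng":[96,49,80,29]}}
After op 22 (add /wi 91): {"lpx":{"ie":42,"rlv":67,"s":{"daa":64,"i":18,"s":20}},"nbo":47,"nmx":{"cgd":{"rfq":66,"x":74},"e":[12,40,53,16,0,51,63],"k":{"db":96,"fi":93,"imi":61,"nb":50,"s":13},"ng":[96,49,80,29]},"wi":91}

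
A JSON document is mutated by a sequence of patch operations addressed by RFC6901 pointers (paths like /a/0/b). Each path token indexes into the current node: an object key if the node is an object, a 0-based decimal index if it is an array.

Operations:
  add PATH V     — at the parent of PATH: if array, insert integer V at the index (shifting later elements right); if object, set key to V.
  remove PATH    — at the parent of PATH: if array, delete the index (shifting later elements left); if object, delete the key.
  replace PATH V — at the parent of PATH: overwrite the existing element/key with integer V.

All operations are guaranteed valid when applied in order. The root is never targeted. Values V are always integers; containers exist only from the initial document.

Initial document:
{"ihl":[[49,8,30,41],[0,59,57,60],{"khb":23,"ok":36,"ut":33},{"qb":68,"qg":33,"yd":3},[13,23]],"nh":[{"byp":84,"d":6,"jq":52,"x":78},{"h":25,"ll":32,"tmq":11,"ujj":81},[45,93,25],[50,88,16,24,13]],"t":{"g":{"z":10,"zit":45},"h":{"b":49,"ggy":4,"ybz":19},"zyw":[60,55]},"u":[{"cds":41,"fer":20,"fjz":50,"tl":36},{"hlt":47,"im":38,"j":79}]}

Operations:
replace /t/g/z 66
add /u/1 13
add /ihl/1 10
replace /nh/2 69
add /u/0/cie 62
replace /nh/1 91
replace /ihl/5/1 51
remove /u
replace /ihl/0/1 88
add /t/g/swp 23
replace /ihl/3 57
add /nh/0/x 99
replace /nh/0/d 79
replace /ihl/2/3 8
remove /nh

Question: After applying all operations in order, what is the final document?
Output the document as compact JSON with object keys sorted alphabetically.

Answer: {"ihl":[[49,88,30,41],10,[0,59,57,8],57,{"qb":68,"qg":33,"yd":3},[13,51]],"t":{"g":{"swp":23,"z":66,"zit":45},"h":{"b":49,"ggy":4,"ybz":19},"zyw":[60,55]}}

Derivation:
After op 1 (replace /t/g/z 66): {"ihl":[[49,8,30,41],[0,59,57,60],{"khb":23,"ok":36,"ut":33},{"qb":68,"qg":33,"yd":3},[13,23]],"nh":[{"byp":84,"d":6,"jq":52,"x":78},{"h":25,"ll":32,"tmq":11,"ujj":81},[45,93,25],[50,88,16,24,13]],"t":{"g":{"z":66,"zit":45},"h":{"b":49,"ggy":4,"ybz":19},"zyw":[60,55]},"u":[{"cds":41,"fer":20,"fjz":50,"tl":36},{"hlt":47,"im":38,"j":79}]}
After op 2 (add /u/1 13): {"ihl":[[49,8,30,41],[0,59,57,60],{"khb":23,"ok":36,"ut":33},{"qb":68,"qg":33,"yd":3},[13,23]],"nh":[{"byp":84,"d":6,"jq":52,"x":78},{"h":25,"ll":32,"tmq":11,"ujj":81},[45,93,25],[50,88,16,24,13]],"t":{"g":{"z":66,"zit":45},"h":{"b":49,"ggy":4,"ybz":19},"zyw":[60,55]},"u":[{"cds":41,"fer":20,"fjz":50,"tl":36},13,{"hlt":47,"im":38,"j":79}]}
After op 3 (add /ihl/1 10): {"ihl":[[49,8,30,41],10,[0,59,57,60],{"khb":23,"ok":36,"ut":33},{"qb":68,"qg":33,"yd":3},[13,23]],"nh":[{"byp":84,"d":6,"jq":52,"x":78},{"h":25,"ll":32,"tmq":11,"ujj":81},[45,93,25],[50,88,16,24,13]],"t":{"g":{"z":66,"zit":45},"h":{"b":49,"ggy":4,"ybz":19},"zyw":[60,55]},"u":[{"cds":41,"fer":20,"fjz":50,"tl":36},13,{"hlt":47,"im":38,"j":79}]}
After op 4 (replace /nh/2 69): {"ihl":[[49,8,30,41],10,[0,59,57,60],{"khb":23,"ok":36,"ut":33},{"qb":68,"qg":33,"yd":3},[13,23]],"nh":[{"byp":84,"d":6,"jq":52,"x":78},{"h":25,"ll":32,"tmq":11,"ujj":81},69,[50,88,16,24,13]],"t":{"g":{"z":66,"zit":45},"h":{"b":49,"ggy":4,"ybz":19},"zyw":[60,55]},"u":[{"cds":41,"fer":20,"fjz":50,"tl":36},13,{"hlt":47,"im":38,"j":79}]}
After op 5 (add /u/0/cie 62): {"ihl":[[49,8,30,41],10,[0,59,57,60],{"khb":23,"ok":36,"ut":33},{"qb":68,"qg":33,"yd":3},[13,23]],"nh":[{"byp":84,"d":6,"jq":52,"x":78},{"h":25,"ll":32,"tmq":11,"ujj":81},69,[50,88,16,24,13]],"t":{"g":{"z":66,"zit":45},"h":{"b":49,"ggy":4,"ybz":19},"zyw":[60,55]},"u":[{"cds":41,"cie":62,"fer":20,"fjz":50,"tl":36},13,{"hlt":47,"im":38,"j":79}]}
After op 6 (replace /nh/1 91): {"ihl":[[49,8,30,41],10,[0,59,57,60],{"khb":23,"ok":36,"ut":33},{"qb":68,"qg":33,"yd":3},[13,23]],"nh":[{"byp":84,"d":6,"jq":52,"x":78},91,69,[50,88,16,24,13]],"t":{"g":{"z":66,"zit":45},"h":{"b":49,"ggy":4,"ybz":19},"zyw":[60,55]},"u":[{"cds":41,"cie":62,"fer":20,"fjz":50,"tl":36},13,{"hlt":47,"im":38,"j":79}]}
After op 7 (replace /ihl/5/1 51): {"ihl":[[49,8,30,41],10,[0,59,57,60],{"khb":23,"ok":36,"ut":33},{"qb":68,"qg":33,"yd":3},[13,51]],"nh":[{"byp":84,"d":6,"jq":52,"x":78},91,69,[50,88,16,24,13]],"t":{"g":{"z":66,"zit":45},"h":{"b":49,"ggy":4,"ybz":19},"zyw":[60,55]},"u":[{"cds":41,"cie":62,"fer":20,"fjz":50,"tl":36},13,{"hlt":47,"im":38,"j":79}]}
After op 8 (remove /u): {"ihl":[[49,8,30,41],10,[0,59,57,60],{"khb":23,"ok":36,"ut":33},{"qb":68,"qg":33,"yd":3},[13,51]],"nh":[{"byp":84,"d":6,"jq":52,"x":78},91,69,[50,88,16,24,13]],"t":{"g":{"z":66,"zit":45},"h":{"b":49,"ggy":4,"ybz":19},"zyw":[60,55]}}
After op 9 (replace /ihl/0/1 88): {"ihl":[[49,88,30,41],10,[0,59,57,60],{"khb":23,"ok":36,"ut":33},{"qb":68,"qg":33,"yd":3},[13,51]],"nh":[{"byp":84,"d":6,"jq":52,"x":78},91,69,[50,88,16,24,13]],"t":{"g":{"z":66,"zit":45},"h":{"b":49,"ggy":4,"ybz":19},"zyw":[60,55]}}
After op 10 (add /t/g/swp 23): {"ihl":[[49,88,30,41],10,[0,59,57,60],{"khb":23,"ok":36,"ut":33},{"qb":68,"qg":33,"yd":3},[13,51]],"nh":[{"byp":84,"d":6,"jq":52,"x":78},91,69,[50,88,16,24,13]],"t":{"g":{"swp":23,"z":66,"zit":45},"h":{"b":49,"ggy":4,"ybz":19},"zyw":[60,55]}}
After op 11 (replace /ihl/3 57): {"ihl":[[49,88,30,41],10,[0,59,57,60],57,{"qb":68,"qg":33,"yd":3},[13,51]],"nh":[{"byp":84,"d":6,"jq":52,"x":78},91,69,[50,88,16,24,13]],"t":{"g":{"swp":23,"z":66,"zit":45},"h":{"b":49,"ggy":4,"ybz":19},"zyw":[60,55]}}
After op 12 (add /nh/0/x 99): {"ihl":[[49,88,30,41],10,[0,59,57,60],57,{"qb":68,"qg":33,"yd":3},[13,51]],"nh":[{"byp":84,"d":6,"jq":52,"x":99},91,69,[50,88,16,24,13]],"t":{"g":{"swp":23,"z":66,"zit":45},"h":{"b":49,"ggy":4,"ybz":19},"zyw":[60,55]}}
After op 13 (replace /nh/0/d 79): {"ihl":[[49,88,30,41],10,[0,59,57,60],57,{"qb":68,"qg":33,"yd":3},[13,51]],"nh":[{"byp":84,"d":79,"jq":52,"x":99},91,69,[50,88,16,24,13]],"t":{"g":{"swp":23,"z":66,"zit":45},"h":{"b":49,"ggy":4,"ybz":19},"zyw":[60,55]}}
After op 14 (replace /ihl/2/3 8): {"ihl":[[49,88,30,41],10,[0,59,57,8],57,{"qb":68,"qg":33,"yd":3},[13,51]],"nh":[{"byp":84,"d":79,"jq":52,"x":99},91,69,[50,88,16,24,13]],"t":{"g":{"swp":23,"z":66,"zit":45},"h":{"b":49,"ggy":4,"ybz":19},"zyw":[60,55]}}
After op 15 (remove /nh): {"ihl":[[49,88,30,41],10,[0,59,57,8],57,{"qb":68,"qg":33,"yd":3},[13,51]],"t":{"g":{"swp":23,"z":66,"zit":45},"h":{"b":49,"ggy":4,"ybz":19},"zyw":[60,55]}}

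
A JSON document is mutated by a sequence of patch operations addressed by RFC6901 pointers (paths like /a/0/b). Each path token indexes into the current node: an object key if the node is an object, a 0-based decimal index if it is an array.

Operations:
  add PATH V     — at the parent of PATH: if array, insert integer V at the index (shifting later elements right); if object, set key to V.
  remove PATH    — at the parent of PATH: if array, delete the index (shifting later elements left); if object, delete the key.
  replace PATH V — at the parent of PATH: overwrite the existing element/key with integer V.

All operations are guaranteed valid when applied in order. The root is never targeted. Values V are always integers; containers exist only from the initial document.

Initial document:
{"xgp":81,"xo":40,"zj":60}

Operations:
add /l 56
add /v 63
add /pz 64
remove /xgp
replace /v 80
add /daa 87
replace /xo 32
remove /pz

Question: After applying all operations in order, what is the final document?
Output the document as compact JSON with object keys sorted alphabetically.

Answer: {"daa":87,"l":56,"v":80,"xo":32,"zj":60}

Derivation:
After op 1 (add /l 56): {"l":56,"xgp":81,"xo":40,"zj":60}
After op 2 (add /v 63): {"l":56,"v":63,"xgp":81,"xo":40,"zj":60}
After op 3 (add /pz 64): {"l":56,"pz":64,"v":63,"xgp":81,"xo":40,"zj":60}
After op 4 (remove /xgp): {"l":56,"pz":64,"v":63,"xo":40,"zj":60}
After op 5 (replace /v 80): {"l":56,"pz":64,"v":80,"xo":40,"zj":60}
After op 6 (add /daa 87): {"daa":87,"l":56,"pz":64,"v":80,"xo":40,"zj":60}
After op 7 (replace /xo 32): {"daa":87,"l":56,"pz":64,"v":80,"xo":32,"zj":60}
After op 8 (remove /pz): {"daa":87,"l":56,"v":80,"xo":32,"zj":60}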